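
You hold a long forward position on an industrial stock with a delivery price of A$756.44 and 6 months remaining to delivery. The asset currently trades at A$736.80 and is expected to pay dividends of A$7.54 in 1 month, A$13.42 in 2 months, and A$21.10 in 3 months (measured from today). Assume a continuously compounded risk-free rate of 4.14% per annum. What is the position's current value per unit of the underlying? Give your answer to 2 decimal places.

PV(remaining dividends) I = 7.54·e^(−0.0414·1/12) + 13.42·e^(−0.0414·2/12) + 21.10·e^(−0.0414·3/12) = 41.7245
Current forward F = (S − I)·e^(rT) = (736.80 − 41.7245)·e^(0.0414·6/12) = 695.0755 × 1.020916 = 709.6137
Value (long) = (F − K)·e^(−rT) = (709.6137 − 756.44) × 0.979513 = -45.8670
Value = -A$45.87

-A$45.87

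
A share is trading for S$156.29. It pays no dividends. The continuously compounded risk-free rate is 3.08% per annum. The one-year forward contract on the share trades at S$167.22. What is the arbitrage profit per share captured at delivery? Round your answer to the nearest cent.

S$6.04 per share

Fair forward: F* = S·e^(carry·T), with carry = r = 0.0308
F* = 156.29 · e^(0.0308 × 12/12) = 156.29 · e^0.030800 = 156.29 × 1.031279 = S$161.1786
Market S$167.22 > fair S$161.1786: forward overpriced → cash-and-carry (buy spot, short the forward).
At maturity, profit = |F_mkt − F*| = |167.22 − 161.1786| = S$6.04 per share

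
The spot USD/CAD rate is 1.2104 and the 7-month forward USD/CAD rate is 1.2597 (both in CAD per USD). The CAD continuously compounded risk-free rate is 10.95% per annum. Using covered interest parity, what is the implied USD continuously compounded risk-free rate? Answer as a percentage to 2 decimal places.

F = S·e^((r_CAD − r_USD)T) ⇒ r_USD = r_CAD − ln(F/S)/T
ln(1.2597/1.2104) = 0.039923; /(7/12) = 0.068439
r_USD = 0.1095 − 0.068439 = 0.041061
r_USD = 4.11%

4.11%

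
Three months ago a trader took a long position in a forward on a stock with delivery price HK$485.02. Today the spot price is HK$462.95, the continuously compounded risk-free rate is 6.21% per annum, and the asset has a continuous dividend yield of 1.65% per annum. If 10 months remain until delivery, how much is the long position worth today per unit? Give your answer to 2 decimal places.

-HK$3.93

Current fair forward for the remaining 10 months: F = S·e^((r − q)·T), (r − q) = 0.0621 − 0.0165 = 0.0456
F = 462.95 · e^(0.0456 × 10/12) = 462.95 × 1.038731 = 480.8805
Value of long forward = (F − K)·e^(−rT) = (480.8805 − 485.02) · e^(−0.0621·10/12)
= -4.1395 × 0.949566 = -3.93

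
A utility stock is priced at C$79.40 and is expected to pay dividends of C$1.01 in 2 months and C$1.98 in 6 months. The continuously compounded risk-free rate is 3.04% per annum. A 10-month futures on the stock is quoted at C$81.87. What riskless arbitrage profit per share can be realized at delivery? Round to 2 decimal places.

C$3.46 per share

PV(dividends) I = 1.01·e^(−0.0304·2/12) + 1.98·e^(−0.0304·6/12) = 2.9550
Fair futures F* = (S − I)·e^(rT) = (79.40 − 2.9550)·e^0.025333 = 76.4450 × 1.025657 = 78.4063
Market C$81.87 > fair 78.4063: forward overpriced → cash-and-carry (borrow at r, buy the stock and collect the dividends, short the forward).
Profit at T = |F_mkt − F*| = |81.87 − 78.4063| = C$3.46 per share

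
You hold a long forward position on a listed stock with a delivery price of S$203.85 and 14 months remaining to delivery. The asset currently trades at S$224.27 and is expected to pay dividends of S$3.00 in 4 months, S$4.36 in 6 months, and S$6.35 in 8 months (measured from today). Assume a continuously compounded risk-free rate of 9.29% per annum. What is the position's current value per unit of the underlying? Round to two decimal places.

S$28.32

PV(remaining dividends) I = 3.00·e^(−0.0929·4/12) + 4.36·e^(−0.0929·6/12) + 6.35·e^(−0.0929·8/12) = 13.0393
Current forward F = (S − I)·e^(rT) = (224.27 − 13.0393)·e^(0.0929·14/12) = 211.2307 × 1.114475 = 235.4113
Value (long) = (F − K)·e^(−rT) = (235.4113 − 203.85) × 0.897284 = 28.3194
Value = S$28.32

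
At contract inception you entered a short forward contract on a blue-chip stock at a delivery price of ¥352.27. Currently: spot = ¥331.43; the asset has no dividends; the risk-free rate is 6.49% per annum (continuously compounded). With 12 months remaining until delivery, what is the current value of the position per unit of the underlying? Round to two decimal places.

-¥1.30

Current fair forward for the remaining 12 months: F = S·e^(r·T), r = 0.0649
F = 331.43 · e^(0.0649 × 12/12) = 331.43 × 1.067052 = 353.6530
Value of long forward = (F − K)·e^(−rT) = (353.6530 − 352.27) · e^(−0.0649·12/12)
= 1.3830 × 0.937161 = 1.30
Short position value = −(long value) = -¥1.30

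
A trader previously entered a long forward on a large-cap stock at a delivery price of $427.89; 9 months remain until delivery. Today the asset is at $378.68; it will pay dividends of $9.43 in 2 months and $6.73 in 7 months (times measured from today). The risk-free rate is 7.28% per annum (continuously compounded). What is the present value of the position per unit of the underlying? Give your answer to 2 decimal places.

PV(remaining dividends) I = 9.43·e^(−0.0728·2/12) + 6.73·e^(−0.0728·7/12) = 15.7665
Current forward F = (S − I)·e^(rT) = (378.68 − 15.7665)·e^(0.0728·9/12) = 362.9135 × 1.056118 = 383.2795
Value (long) = (F − K)·e^(−rT) = (383.2795 − 427.89) × 0.946864 = -42.2401
Value = -$42.24

-$42.24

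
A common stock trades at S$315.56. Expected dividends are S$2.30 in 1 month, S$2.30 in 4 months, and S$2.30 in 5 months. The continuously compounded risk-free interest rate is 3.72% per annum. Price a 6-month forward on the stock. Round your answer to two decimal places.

S$314.53

PV(dividends) I = 2.30·e^(−0.0372·1/12) + 2.30·e^(−0.0372·4/12) + 2.30·e^(−0.0372·5/12)
I = 2.2929 + 2.2717 + 2.2646 = 6.8292
F = (S − I)·e^(rT) = (315.56 − 6.8292) · e^(0.0372·6/12)
= 308.7308 · e^0.018600 = 308.7308 × 1.018774 = S$314.53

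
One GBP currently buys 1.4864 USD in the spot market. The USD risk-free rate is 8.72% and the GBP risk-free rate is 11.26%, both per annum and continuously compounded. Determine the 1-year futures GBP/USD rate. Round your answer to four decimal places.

1.4491

F = S·e^((r_USD − r_GBP)T) = 1.4864 · e^((0.0872 − 0.1126) × 1)
= 1.4864 · e^-0.025400 = 1.4864 × 0.974920
F = 1.4491 USD per GBP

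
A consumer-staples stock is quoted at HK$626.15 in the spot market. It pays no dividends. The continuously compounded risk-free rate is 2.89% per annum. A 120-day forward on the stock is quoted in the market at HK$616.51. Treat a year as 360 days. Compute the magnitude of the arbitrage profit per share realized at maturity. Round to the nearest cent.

Fair forward: F* = S·e^(carry·T), with carry = r = 0.0289
F* = 626.15 · e^(0.0289 × 120/360) = 626.15 · e^0.009633 = 626.15 × 1.009680 = HK$632.2111
Market HK$616.51 < fair HK$632.2111: forward underpriced → reverse cash-and-carry (short spot, go long the forward).
At maturity, profit = |F_mkt − F*| = |616.51 − 632.2111| = HK$15.70 per share

HK$15.70 per share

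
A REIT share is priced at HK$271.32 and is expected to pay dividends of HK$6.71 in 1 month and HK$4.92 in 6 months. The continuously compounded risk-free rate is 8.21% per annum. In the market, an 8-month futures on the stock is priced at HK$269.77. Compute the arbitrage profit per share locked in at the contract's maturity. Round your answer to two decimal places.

PV(dividends) I = 6.71·e^(−0.0821·1/12) + 4.92·e^(−0.0821·6/12) = 11.3864
Fair futures F* = (S − I)·e^(rT) = (271.32 − 11.3864)·e^0.054733 = 259.9336 × 1.056259 = 274.5572
Market HK$269.77 < fair 274.5572: forward underpriced → reverse cash-and-carry (short the stock, invest proceeds at r, pay the dividends, go long the forward).
Profit at T = |F_mkt − F*| = |269.77 − 274.5572| = HK$4.79 per share

HK$4.79 per share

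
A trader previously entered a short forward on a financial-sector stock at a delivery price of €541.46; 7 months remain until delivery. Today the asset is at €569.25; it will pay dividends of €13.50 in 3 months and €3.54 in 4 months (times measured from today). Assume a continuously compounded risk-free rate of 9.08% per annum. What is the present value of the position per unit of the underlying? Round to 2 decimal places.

PV(remaining dividends) I = 13.50·e^(−0.0908·3/12) + 3.54·e^(−0.0908·4/12) = 16.6315
Current forward F = (S − I)·e^(rT) = (569.25 − 16.6315)·e^(0.0908·7/12) = 552.6185 × 1.054394 = 582.6776
Value (long) = (F − K)·e^(−rT) = (582.6776 − 541.46) × 0.948412 = 39.0913
Short position value = −(long value) = -€39.09

-€39.09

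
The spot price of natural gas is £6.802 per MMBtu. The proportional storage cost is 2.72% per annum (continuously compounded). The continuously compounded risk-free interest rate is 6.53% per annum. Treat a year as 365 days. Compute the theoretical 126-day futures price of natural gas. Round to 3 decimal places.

Net carry = r + u − y = 0.0653 + 0.0272 − 0.0000 = 0.0925
F = S·e^((r+u−y)T) = 6.802 · e^(0.0925 × 126/365) = 6.802 · e^0.031932
= 6.802 × 1.032447 = £7.023 per MMBtu

£7.023 per MMBtu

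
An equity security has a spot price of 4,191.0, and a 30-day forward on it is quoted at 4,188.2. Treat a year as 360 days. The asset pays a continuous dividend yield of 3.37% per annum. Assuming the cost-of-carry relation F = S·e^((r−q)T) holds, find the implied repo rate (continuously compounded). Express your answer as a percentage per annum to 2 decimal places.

2.57%

From F = S·e^((r−q)T): (r − q) = ln(F/S)/T
ln(4188.2/4191.0) = ln(0.999332) = -0.000668
(r − q) = -0.000668 / (30/360) = -0.008016
r = ln(F/S)/T + q = -0.008016 + 0.0337 = 0.025684
r = 2.57%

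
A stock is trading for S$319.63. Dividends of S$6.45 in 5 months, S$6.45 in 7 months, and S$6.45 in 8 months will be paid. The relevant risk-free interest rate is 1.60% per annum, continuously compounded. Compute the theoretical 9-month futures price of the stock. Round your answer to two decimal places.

PV(dividends) I = 6.45·e^(−0.0160·5/12) + 6.45·e^(−0.0160·7/12) + 6.45·e^(−0.0160·8/12)
I = 6.4071 + 6.3901 + 6.3816 = 19.1788
F = (S − I)·e^(rT) = (319.63 − 19.1788) · e^(0.0160·9/12)
= 300.4512 · e^0.012000 = 300.4512 × 1.012072 = S$304.08

S$304.08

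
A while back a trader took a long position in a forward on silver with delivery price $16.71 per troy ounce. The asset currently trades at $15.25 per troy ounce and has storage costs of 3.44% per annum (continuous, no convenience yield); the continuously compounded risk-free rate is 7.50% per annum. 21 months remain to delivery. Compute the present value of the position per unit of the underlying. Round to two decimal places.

Current fair forward for the remaining 21 months: F = S·e^((r + u)·T), (r + u) = 0.0750 + 0.0344 = 0.1094
F = 15.25 · e^(0.1094 × 21/12) = 15.25 × 1.211004 = 18.4678
Value of long forward = (F − K)·e^(−rT) = (18.4678 − 16.71) · e^(−0.0750·21/12)
= 1.7578 × 0.876998 = 1.54

$1.54 per troy ounce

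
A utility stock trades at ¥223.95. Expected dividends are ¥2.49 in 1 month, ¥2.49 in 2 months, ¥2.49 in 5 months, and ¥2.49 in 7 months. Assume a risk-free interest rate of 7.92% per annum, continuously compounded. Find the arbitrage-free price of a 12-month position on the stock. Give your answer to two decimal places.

PV(dividends) I = 2.49·e^(−0.0792·1/12) + 2.49·e^(−0.0792·2/12) + 2.49·e^(−0.0792·5/12) + 2.49·e^(−0.0792·7/12)
I = 2.4736 + 2.4573 + 2.4092 + 2.3776 = 9.7177
F = (S − I)·e^(rT) = (223.95 − 9.7177) · e^(0.0792·12/12)
= 214.2323 · e^0.079200 = 214.2323 × 1.082421 = ¥231.89

¥231.89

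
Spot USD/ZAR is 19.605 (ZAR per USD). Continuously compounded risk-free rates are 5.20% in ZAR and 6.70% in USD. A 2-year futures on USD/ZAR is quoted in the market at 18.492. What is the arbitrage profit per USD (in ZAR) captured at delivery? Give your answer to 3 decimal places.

Fair futures: F* = S·e^(carry·T), with carry = (r_ZAR − r_USD) = 0.0520 − 0.0670 = -0.0150
F* = 19.605 · e^(-0.0150 × 2) = 19.605 · e^-0.030000 = 19.605 × 0.970446 = 19.0256
Market 18.492 < fair 19.0256: forward underpriced → reverse cash-and-carry (short spot, go long the forward).
At maturity, profit = |F_mkt − F*| = |18.492 − 19.0256| = 0.534 per USD (in ZAR)

0.534 per USD (in ZAR)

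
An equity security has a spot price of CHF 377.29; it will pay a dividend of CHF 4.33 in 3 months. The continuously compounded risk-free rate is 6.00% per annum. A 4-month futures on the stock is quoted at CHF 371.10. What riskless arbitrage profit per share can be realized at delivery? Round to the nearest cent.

PV(dividends) I = 4.33·e^(−0.0600·3/12) = 4.2655
Fair futures F* = (S − I)·e^(rT) = (377.29 − 4.2655)·e^0.020000 = 373.0245 × 1.020201 = 380.5600
Market CHF 371.10 < fair 380.5600: forward underpriced → reverse cash-and-carry (short the stock, invest proceeds at r, pay the dividends, go long the forward).
Profit at T = |F_mkt − F*| = |371.10 − 380.5600| = CHF 9.46 per share

CHF 9.46 per share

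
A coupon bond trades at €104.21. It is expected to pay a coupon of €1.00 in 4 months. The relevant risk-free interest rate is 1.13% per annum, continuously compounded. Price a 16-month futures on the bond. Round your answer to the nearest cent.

€104.78

PV(coupons) I = 1.00·e^(−0.0113·4/12)
I = 0.9962
F = (S − I)·e^(rT) = (104.21 − 0.9962) · e^(0.0113·16/12)
= 103.2138 · e^0.015067 = 103.2138 × 1.015181 = €104.78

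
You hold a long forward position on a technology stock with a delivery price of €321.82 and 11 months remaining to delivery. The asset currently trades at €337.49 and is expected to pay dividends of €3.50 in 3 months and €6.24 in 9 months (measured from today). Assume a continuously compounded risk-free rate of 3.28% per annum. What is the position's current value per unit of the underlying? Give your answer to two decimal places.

€15.64

PV(remaining dividends) I = 3.50·e^(−0.0328·3/12) + 6.24·e^(−0.0328·9/12) = 9.5598
Current forward F = (S − I)·e^(rT) = (337.49 − 9.5598)·e^(0.0328·11/12) = 327.9302 × 1.030523 = 337.9396
Value (long) = (F − K)·e^(−rT) = (337.9396 − 321.82) × 0.970381 = 15.6422
Value = €15.64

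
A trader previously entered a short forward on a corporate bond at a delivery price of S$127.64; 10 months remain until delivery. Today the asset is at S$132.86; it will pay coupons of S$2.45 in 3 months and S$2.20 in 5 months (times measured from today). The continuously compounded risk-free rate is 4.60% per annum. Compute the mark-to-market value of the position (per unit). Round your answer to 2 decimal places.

PV(remaining coupons) I = 2.45·e^(−0.0460·3/12) + 2.20·e^(−0.0460·5/12) = 4.5802
Current forward F = (S − I)·e^(rT) = (132.86 − 4.5802)·e^(0.0460·10/12) = 128.2798 × 1.039078 = 133.2927
Value (long) = (F − K)·e^(−rT) = (133.2927 − 127.64) × 0.962392 = 5.4401
Short position value = −(long value) = -S$5.44

-S$5.44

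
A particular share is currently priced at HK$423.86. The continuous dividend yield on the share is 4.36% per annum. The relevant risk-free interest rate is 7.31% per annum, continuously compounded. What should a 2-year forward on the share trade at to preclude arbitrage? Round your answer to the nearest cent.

F = S·e^((r − q)T) = 423.86 · e^((0.0731 − 0.0436) × 2)
= 423.86 · e^0.059000 = 423.86 × 1.060775
F = HK$449.62

HK$449.62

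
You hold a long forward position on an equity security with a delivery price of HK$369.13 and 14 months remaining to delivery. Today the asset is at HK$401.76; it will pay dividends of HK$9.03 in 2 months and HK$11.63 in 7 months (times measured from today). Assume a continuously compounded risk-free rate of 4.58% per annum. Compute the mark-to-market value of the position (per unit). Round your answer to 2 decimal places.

HK$31.55

PV(remaining dividends) I = 9.03·e^(−0.0458·2/12) + 11.63·e^(−0.0458·7/12) = 20.2847
Current forward F = (S − I)·e^(rT) = (401.76 − 20.2847)·e^(0.0458·14/12) = 381.4753 × 1.054887 = 402.4133
Value (long) = (F − K)·e^(−rT) = (402.4133 − 369.13) × 0.947969 = 31.5515
Value = HK$31.55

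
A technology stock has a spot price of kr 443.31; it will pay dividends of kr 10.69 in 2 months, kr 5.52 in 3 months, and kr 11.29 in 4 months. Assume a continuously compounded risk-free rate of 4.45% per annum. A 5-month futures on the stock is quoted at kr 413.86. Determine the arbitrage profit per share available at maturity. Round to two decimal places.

kr 10.04 per share

PV(dividends) I = 10.69·e^(−0.0445·2/12) + 5.52·e^(−0.0445·3/12) + 11.29·e^(−0.0445·4/12) = 27.1937
Fair futures F* = (S − I)·e^(rT) = (443.31 − 27.1937)·e^0.018542 = 416.1163 × 1.018715 = 423.9039
Market kr 413.86 < fair 423.9039: forward underpriced → reverse cash-and-carry (short the stock, invest proceeds at r, pay the dividends, go long the forward).
Profit at T = |F_mkt − F*| = |413.86 − 423.9039| = kr 10.04 per share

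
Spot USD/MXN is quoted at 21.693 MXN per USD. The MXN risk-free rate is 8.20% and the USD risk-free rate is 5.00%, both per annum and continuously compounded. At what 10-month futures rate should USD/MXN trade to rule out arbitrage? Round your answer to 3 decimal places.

F = S·e^((r_MXN − r_USD)T) = 21.693 · e^((0.0820 − 0.0500) × 10/12)
= 21.693 · e^0.026667 = 21.693 × 1.027026
F = 22.279 MXN per USD

22.279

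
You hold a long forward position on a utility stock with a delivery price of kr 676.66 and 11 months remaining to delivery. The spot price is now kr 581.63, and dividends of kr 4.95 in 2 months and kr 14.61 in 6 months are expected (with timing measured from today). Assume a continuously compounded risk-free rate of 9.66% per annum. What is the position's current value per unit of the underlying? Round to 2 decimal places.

-kr 56.48

PV(remaining dividends) I = 4.95·e^(−0.0966·2/12) + 14.61·e^(−0.0966·6/12) = 18.7921
Current forward F = (S − I)·e^(rT) = (581.63 − 18.7921)·e^(0.0966·11/12) = 562.8379 × 1.092589 = 614.9505
Value (long) = (F − K)·e^(−rT) = (614.9505 − 676.66) × 0.915257 = -56.4801
Value = -kr 56.48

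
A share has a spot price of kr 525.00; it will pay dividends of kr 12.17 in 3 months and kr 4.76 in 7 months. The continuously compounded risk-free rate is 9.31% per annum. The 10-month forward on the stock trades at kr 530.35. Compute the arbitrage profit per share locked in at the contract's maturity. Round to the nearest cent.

kr 19.28 per share

PV(dividends) I = 12.17·e^(−0.0931·3/12) + 4.76·e^(−0.0931·7/12) = 16.3984
Fair forward F* = (S − I)·e^(rT) = (525.00 − 16.3984)·e^0.077583 = 508.6016 × 1.080672 = 549.6315
Market kr 530.35 < fair 549.6315: forward underpriced → reverse cash-and-carry (short the stock, invest proceeds at r, pay the dividends, go long the forward).
Profit at T = |F_mkt − F*| = |530.35 − 549.6315| = kr 19.28 per share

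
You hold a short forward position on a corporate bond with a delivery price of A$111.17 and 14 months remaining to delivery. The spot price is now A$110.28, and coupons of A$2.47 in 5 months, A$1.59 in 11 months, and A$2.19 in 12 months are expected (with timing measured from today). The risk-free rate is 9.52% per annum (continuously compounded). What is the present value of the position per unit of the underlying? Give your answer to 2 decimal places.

-A$4.97

PV(remaining coupons) I = 2.47·e^(−0.0952·5/12) + 1.59·e^(−0.0952·11/12) + 2.19·e^(−0.0952·12/12) = 5.8222
Current forward F = (S − I)·e^(rT) = (110.28 − 5.8222)·e^(0.0952·14/12) = 104.4578 × 1.117469 = 116.7284
Value (long) = (F − K)·e^(−rT) = (116.7284 − 111.17) × 0.894879 = 4.9741
Short position value = −(long value) = -A$4.97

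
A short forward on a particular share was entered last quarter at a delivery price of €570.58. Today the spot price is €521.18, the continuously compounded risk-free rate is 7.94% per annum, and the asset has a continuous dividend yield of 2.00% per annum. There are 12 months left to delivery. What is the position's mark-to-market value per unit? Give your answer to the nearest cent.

Current fair forward for the remaining 12 months: F = S·e^((r − q)·T), (r − q) = 0.0794 − 0.0200 = 0.0594
F = 521.18 · e^(0.0594 × 12/12) = 521.18 × 1.061200 = 553.0762
Value of long forward = (F − K)·e^(−rT) = (553.0762 − 570.58) · e^(−0.0794·12/12)
= -17.5038 × 0.923670 = -16.17
Short position value = −(long value) = €16.17

€16.17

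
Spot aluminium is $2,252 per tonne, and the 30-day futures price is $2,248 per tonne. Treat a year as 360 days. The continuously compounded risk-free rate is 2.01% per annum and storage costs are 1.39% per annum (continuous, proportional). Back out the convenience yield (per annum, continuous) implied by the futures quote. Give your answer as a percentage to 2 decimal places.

F = S·e^((r+u−y)T) ⇒ (r+u−y) = ln(F/S)/T
ln(2248/2252) = -0.001778; /T ⇒ -0.021336
y = r + u − ln(F/S)/T = 0.0201 + 0.0139 + 0.021336 = 0.055336
y = 5.53%

5.53%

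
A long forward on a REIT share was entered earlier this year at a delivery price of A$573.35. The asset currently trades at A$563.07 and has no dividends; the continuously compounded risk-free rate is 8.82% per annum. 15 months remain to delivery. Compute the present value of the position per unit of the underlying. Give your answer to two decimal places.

Current fair forward for the remaining 15 months: F = S·e^(r·T), r = 0.0882
F = 563.07 · e^(0.0882 × 15/12) = 563.07 × 1.116557 = 628.6997
Value of long forward = (F − K)·e^(−rT) = (628.6997 − 573.35) · e^(−0.0882·15/12)
= 55.3497 × 0.895610 = 49.57

A$49.57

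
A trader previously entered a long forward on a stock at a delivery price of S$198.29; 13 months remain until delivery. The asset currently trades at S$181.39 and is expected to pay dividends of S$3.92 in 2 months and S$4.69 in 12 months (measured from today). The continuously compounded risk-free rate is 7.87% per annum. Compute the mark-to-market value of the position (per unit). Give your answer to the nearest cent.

-S$8.90

PV(remaining dividends) I = 3.92·e^(−0.0787·2/12) + 4.69·e^(−0.0787·12/12) = 8.2040
Current forward F = (S − I)·e^(rT) = (181.39 − 8.2040)·e^(0.0787·13/12) = 173.1860 × 1.088998 = 188.5992
Value (long) = (F − K)·e^(−rT) = (188.5992 − 198.29) × 0.918275 = -8.8988
Value = -S$8.90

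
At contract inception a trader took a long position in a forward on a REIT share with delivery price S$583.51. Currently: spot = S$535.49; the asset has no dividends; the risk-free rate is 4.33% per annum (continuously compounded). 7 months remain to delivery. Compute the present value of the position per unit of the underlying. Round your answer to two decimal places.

Current fair forward for the remaining 7 months: F = S·e^(r·T), r = 0.0433
F = 535.49 · e^(0.0433 × 7/12) = 535.49 × 1.025580 = 549.1878
Value of long forward = (F − K)·e^(−rT) = (549.1878 − 583.51) · e^(−0.0433·7/12)
= -34.3222 × 0.975058 = -33.47

-S$33.47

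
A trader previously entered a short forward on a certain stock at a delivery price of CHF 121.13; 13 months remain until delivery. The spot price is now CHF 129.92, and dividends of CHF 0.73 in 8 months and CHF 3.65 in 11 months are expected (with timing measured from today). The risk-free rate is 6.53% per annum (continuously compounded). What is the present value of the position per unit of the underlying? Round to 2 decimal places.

-CHF 12.93

PV(remaining dividends) I = 0.73·e^(−0.0653·8/12) + 3.65·e^(−0.0653·11/12) = 4.1368
Current forward F = (S − I)·e^(rT) = (129.92 − 4.1368)·e^(0.0653·13/12) = 125.7832 × 1.073304 = 135.0036
Value (long) = (F − K)·e^(−rT) = (135.0036 − 121.13) × 0.931703 = 12.9261
Short position value = −(long value) = -CHF 12.93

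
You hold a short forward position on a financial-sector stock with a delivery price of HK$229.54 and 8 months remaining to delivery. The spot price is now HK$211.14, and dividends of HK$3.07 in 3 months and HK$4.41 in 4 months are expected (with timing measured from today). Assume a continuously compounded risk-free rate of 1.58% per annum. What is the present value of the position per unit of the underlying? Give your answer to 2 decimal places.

PV(remaining dividends) I = 3.07·e^(−0.0158·3/12) + 4.41·e^(−0.0158·4/12) = 7.4447
Current forward F = (S − I)·e^(rT) = (211.14 − 7.4447)·e^(0.0158·8/12) = 203.6953 × 1.010589 = 205.8522
Value (long) = (F − K)·e^(−rT) = (205.8522 − 229.54) × 0.989522 = -23.4396
Short position value = −(long value) = HK$23.44

HK$23.44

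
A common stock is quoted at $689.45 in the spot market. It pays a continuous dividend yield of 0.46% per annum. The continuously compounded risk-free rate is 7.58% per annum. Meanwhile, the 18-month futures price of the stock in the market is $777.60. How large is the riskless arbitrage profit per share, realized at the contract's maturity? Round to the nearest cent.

$10.44 per share

Fair futures: F* = S·e^(carry·T), with carry = (r − q) = 0.0758 − 0.0046 = 0.0712
F* = 689.45 · e^(0.0712 × 18/12) = 689.45 · e^0.106800 = 689.45 × 1.112712 = $767.1593
Market $777.60 > fair $767.1593: forward overpriced → cash-and-carry (buy spot, short the forward).
At maturity, profit = |F_mkt − F*| = |777.60 − 767.1593| = $10.44 per share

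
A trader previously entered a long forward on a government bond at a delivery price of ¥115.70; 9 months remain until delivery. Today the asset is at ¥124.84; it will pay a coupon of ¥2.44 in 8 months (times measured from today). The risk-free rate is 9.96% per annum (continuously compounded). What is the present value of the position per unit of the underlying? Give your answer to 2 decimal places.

PV(remaining coupons) I = 2.44·e^(−0.0996·8/12) = 2.2832
Current forward F = (S − I)·e^(rT) = (124.84 − 2.2832)·e^(0.0996·9/12) = 122.5568 × 1.077561 = 132.0624
Value (long) = (F − K)·e^(−rT) = (132.0624 − 115.70) × 0.928022 = 15.1847
Value = ¥15.18

¥15.18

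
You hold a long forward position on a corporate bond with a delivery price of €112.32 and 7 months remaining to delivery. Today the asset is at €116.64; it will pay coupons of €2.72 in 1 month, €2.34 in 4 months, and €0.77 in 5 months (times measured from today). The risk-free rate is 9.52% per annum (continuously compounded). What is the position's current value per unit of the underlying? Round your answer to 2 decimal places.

PV(remaining coupons) I = 2.72·e^(−0.0952·1/12) + 2.34·e^(−0.0952·4/12) + 0.77·e^(−0.0952·5/12) = 5.7055
Current forward F = (S − I)·e^(rT) = (116.64 − 5.7055)·e^(0.0952·7/12) = 110.9345 × 1.057104 = 117.2693
Value (long) = (F − K)·e^(−rT) = (117.2693 − 112.32) × 0.945980 = 4.6819
Value = €4.68

€4.68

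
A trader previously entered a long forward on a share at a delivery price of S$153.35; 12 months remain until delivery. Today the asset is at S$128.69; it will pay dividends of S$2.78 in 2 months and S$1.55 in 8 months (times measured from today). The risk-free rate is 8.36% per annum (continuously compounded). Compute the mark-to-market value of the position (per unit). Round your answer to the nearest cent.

PV(remaining dividends) I = 2.78·e^(−0.0836·2/12) + 1.55·e^(−0.0836·8/12) = 4.2075
Current forward F = (S − I)·e^(rT) = (128.69 − 4.2075)·e^(0.0836·12/12) = 124.4825 × 1.087194 = 135.3366
Value (long) = (F − K)·e^(−rT) = (135.3366 − 153.35) × 0.919799 = -16.5687
Value = -S$16.57

-S$16.57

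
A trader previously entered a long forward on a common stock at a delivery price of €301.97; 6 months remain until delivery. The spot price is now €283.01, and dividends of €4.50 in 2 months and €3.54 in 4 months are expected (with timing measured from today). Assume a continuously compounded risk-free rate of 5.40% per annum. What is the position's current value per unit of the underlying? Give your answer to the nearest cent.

PV(remaining dividends) I = 4.50·e^(−0.0540·2/12) + 3.54·e^(−0.0540·4/12) = 7.9365
Current forward F = (S − I)·e^(rT) = (283.01 − 7.9365)·e^(0.0540·6/12) = 275.0735 × 1.027368 = 282.6017
Value (long) = (F − K)·e^(−rT) = (282.6017 − 301.97) × 0.973361 = -18.8523
Value = -€18.85

-€18.85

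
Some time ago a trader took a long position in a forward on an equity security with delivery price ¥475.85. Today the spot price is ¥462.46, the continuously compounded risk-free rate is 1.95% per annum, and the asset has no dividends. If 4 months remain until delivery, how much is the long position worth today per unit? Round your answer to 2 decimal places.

Current fair forward for the remaining 4 months: F = S·e^(r·T), r = 0.0195
F = 462.46 · e^(0.0195 × 4/12) = 462.46 × 1.006521 = 465.4757
Value of long forward = (F − K)·e^(−rT) = (465.4757 − 475.85) · e^(−0.0195·4/12)
= -10.3743 × 0.993521 = -10.31

-¥10.31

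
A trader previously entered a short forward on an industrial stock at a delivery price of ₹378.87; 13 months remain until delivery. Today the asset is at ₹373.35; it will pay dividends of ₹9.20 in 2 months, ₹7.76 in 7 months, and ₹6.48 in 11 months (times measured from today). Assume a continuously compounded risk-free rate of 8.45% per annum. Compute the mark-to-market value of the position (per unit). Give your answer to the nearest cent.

-₹5.17

PV(remaining dividends) I = 9.20·e^(−0.0845·2/12) + 7.76·e^(−0.0845·7/12) + 6.48·e^(−0.0845·11/12) = 22.4551
Current forward F = (S − I)·e^(rT) = (373.35 − 22.4551)·e^(0.0845·13/12) = 350.8949 × 1.095862 = 384.5324
Value (long) = (F − K)·e^(−rT) = (384.5324 − 378.87) × 0.912523 = 5.1671
Short position value = −(long value) = -₹5.17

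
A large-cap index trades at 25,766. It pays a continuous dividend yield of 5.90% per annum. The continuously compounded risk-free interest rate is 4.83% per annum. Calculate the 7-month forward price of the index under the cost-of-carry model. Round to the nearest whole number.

25,606

F = S·e^((r − q)T) = 25766 · e^((0.0483 − 0.0590) × 7/12)
= 25766 · e^-0.006242 = 25766 × 0.993777
F = 25,606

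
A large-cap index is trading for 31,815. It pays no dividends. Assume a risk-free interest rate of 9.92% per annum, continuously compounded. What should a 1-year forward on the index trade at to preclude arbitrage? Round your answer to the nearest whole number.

F = S·e^(rT) = 31815 · e^(0.0992 × 1)
= 31815 · e^0.099200 = 31815 × 1.104287
F = 35,133

35,133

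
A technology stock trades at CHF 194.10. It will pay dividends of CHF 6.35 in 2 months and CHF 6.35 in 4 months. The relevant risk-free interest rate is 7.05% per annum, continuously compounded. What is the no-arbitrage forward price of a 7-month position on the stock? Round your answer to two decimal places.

CHF 189.25

PV(dividends) I = 6.35·e^(−0.0705·2/12) + 6.35·e^(−0.0705·4/12)
I = 6.2758 + 6.2025 = 12.4783
F = (S − I)·e^(rT) = (194.10 − 12.4783) · e^(0.0705·7/12)
= 181.6217 · e^0.041125 = 181.6217 × 1.041982 = CHF 189.25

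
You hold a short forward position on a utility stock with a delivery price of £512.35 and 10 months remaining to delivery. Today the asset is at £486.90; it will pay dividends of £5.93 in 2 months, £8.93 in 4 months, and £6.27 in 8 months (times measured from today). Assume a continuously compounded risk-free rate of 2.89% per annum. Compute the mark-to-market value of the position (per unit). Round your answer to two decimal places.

PV(remaining dividends) I = 5.93·e^(−0.0289·2/12) + 8.93·e^(−0.0289·4/12) + 6.27·e^(−0.0289·8/12) = 20.8962
Current forward F = (S − I)·e^(rT) = (486.90 − 20.8962)·e^(0.0289·10/12) = 466.0038 × 1.024376 = 477.3631
Value (long) = (F − K)·e^(−rT) = (477.3631 − 512.35) × 0.976204 = -34.1544
Short position value = −(long value) = £34.15

£34.15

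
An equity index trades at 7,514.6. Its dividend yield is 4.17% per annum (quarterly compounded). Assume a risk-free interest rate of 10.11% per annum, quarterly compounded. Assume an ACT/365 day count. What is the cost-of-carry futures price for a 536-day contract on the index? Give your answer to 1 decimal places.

F = S · (1+r/4)^(4T) / (1+q/4)^(4T)
= 7514.6 × 1.157913 / 1.062813 = 7514.6 × 1.089480
F = 8,187.0

8,187.0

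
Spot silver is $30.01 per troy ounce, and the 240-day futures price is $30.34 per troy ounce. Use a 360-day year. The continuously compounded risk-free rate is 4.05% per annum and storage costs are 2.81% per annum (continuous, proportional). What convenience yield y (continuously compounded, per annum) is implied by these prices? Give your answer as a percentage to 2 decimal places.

F = S·e^((r+u−y)T) ⇒ (r+u−y) = ln(F/S)/T
ln(30.34/30.01) = 0.010936; /T ⇒ 0.016404
y = r + u − ln(F/S)/T = 0.0405 + 0.0281 − 0.016404 = 0.052196
y = 5.22%

5.22%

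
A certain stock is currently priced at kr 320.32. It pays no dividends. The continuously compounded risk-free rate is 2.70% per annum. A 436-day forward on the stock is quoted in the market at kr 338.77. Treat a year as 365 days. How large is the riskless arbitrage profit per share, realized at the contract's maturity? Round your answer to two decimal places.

Fair forward: F* = S·e^(carry·T), with carry = r = 0.0270
F* = 320.32 · e^(0.0270 × 436/365) = 320.32 · e^0.032252 = 320.32 × 1.032778 = kr 330.8194
Market kr 338.77 > fair kr 330.8194: forward overpriced → cash-and-carry (buy spot, short the forward).
At maturity, profit = |F_mkt − F*| = |338.77 − 330.8194| = kr 7.95 per share

kr 7.95 per share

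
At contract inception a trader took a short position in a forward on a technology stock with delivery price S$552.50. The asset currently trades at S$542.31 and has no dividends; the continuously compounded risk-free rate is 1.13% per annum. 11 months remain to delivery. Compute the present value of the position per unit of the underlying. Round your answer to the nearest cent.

Current fair forward for the remaining 11 months: F = S·e^(r·T), r = 0.0113
F = 542.31 · e^(0.0113 × 11/12) = 542.31 × 1.010412 = 547.9565
Value of long forward = (F − K)·e^(−rT) = (547.9565 − 552.50) · e^(−0.0113·11/12)
= -4.5435 × 0.989695 = -4.50
Short position value = −(long value) = S$4.50

S$4.50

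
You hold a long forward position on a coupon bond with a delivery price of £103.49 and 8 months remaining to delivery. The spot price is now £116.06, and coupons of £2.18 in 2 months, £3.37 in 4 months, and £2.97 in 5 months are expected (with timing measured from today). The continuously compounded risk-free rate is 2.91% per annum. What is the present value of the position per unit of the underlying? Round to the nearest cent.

£6.12

PV(remaining coupons) I = 2.18·e^(−0.0291·2/12) + 3.37·e^(−0.0291·4/12) + 2.97·e^(−0.0291·5/12) = 8.4411
Current forward F = (S − I)·e^(rT) = (116.06 − 8.4411)·e^(0.0291·8/12) = 107.6189 × 1.019589 = 109.7270
Value (long) = (F − K)·e^(−rT) = (109.7270 − 103.49) × 0.980787 = 6.1172
Value = £6.12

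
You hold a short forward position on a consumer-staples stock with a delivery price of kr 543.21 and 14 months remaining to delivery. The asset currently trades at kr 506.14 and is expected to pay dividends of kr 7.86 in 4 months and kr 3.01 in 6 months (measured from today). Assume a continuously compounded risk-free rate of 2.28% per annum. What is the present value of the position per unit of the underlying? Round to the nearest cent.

kr 33.59

PV(remaining dividends) I = 7.86·e^(−0.0228·4/12) + 3.01·e^(−0.0228·6/12) = 10.7764
Current forward F = (S − I)·e^(rT) = (506.14 − 10.7764)·e^(0.0228·14/12) = 495.3636 × 1.026957 = 508.7171
Value (long) = (F − K)·e^(−rT) = (508.7171 − 543.21) × 0.973751 = -33.5875
Short position value = −(long value) = kr 33.59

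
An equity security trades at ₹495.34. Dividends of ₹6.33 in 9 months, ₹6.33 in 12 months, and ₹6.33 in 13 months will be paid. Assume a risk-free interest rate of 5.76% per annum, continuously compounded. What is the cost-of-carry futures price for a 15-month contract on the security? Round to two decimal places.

₹512.99

PV(dividends) I = 6.33·e^(−0.0576·9/12) + 6.33·e^(−0.0576·12/12) + 6.33·e^(−0.0576·13/12)
I = 6.0624 + 5.9757 + 5.9471 = 17.9852
F = (S − I)·e^(rT) = (495.34 − 17.9852) · e^(0.0576·15/12)
= 477.3548 · e^0.072000 = 477.3548 × 1.074655 = ₹512.99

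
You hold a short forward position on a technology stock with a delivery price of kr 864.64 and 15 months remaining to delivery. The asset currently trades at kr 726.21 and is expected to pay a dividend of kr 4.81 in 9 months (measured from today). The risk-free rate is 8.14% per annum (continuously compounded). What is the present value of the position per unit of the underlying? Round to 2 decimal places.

PV(remaining dividends) I = 4.81·e^(−0.0814·9/12) = 4.5251
Current forward F = (S − I)·e^(rT) = (726.21 − 4.5251)·e^(0.0814·15/12) = 721.6849 × 1.107107 = 798.9824
Value (long) = (F − K)·e^(−rT) = (798.9824 − 864.64) × 0.903255 = -59.3056
Short position value = −(long value) = kr 59.31

kr 59.31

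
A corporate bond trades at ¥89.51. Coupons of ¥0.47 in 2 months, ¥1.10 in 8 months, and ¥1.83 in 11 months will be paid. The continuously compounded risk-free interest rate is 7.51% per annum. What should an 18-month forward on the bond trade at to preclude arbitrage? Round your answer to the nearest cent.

¥96.58

PV(coupons) I = 0.47·e^(−0.0751·2/12) + 1.10·e^(−0.0751·8/12) + 1.83·e^(−0.0751·11/12)
I = 0.4642 + 1.0463 + 1.7083 = 3.2188
F = (S − I)·e^(rT) = (89.51 − 3.2188) · e^(0.0751·18/12)
= 86.2912 · e^0.112650 = 86.2912 × 1.119240 = ¥96.58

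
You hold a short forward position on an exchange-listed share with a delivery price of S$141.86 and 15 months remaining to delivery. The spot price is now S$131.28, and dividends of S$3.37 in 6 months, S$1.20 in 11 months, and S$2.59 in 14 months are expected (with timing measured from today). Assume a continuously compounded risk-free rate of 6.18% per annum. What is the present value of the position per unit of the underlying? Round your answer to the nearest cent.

PV(remaining dividends) I = 3.37·e^(−0.0618·6/12) + 1.20·e^(−0.0618·11/12) + 2.59·e^(−0.0618·14/12) = 6.8112
Current forward F = (S − I)·e^(rT) = (131.28 − 6.8112)·e^(0.0618·15/12) = 124.4688 × 1.080312 = 134.4651
Value (long) = (F − K)·e^(−rT) = (134.4651 − 141.86) × 0.925658 = -6.8451
Short position value = −(long value) = S$6.85

S$6.85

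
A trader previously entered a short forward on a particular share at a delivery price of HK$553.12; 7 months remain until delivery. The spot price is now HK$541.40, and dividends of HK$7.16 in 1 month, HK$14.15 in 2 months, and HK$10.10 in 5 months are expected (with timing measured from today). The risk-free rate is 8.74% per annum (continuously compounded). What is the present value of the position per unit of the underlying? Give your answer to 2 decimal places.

PV(remaining dividends) I = 7.16·e^(−0.0874·1/12) + 14.15·e^(−0.0874·2/12) + 10.10·e^(−0.0874·5/12) = 30.7922
Current forward F = (S − I)·e^(rT) = (541.40 − 30.7922)·e^(0.0874·7/12) = 510.6078 × 1.052305 = 537.3151
Value (long) = (F − K)·e^(−rT) = (537.3151 − 553.12) × 0.950295 = -15.0193
Short position value = −(long value) = HK$15.02

HK$15.02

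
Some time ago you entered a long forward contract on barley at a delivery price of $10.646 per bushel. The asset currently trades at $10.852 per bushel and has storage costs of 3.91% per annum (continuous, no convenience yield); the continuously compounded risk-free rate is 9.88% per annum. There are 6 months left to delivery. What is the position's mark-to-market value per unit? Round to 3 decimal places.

Current fair forward for the remaining 6 months: F = S·e^((r + u)·T), (r + u) = 0.0988 + 0.0391 = 0.1379
F = 10.852 · e^(0.1379 × 6/12) = 10.852 × 1.071383 = 11.6266
Value of long forward = (F − K)·e^(−rT) = (11.6266 − 10.646) · e^(−0.0988·6/12)
= 0.9806 × 0.951800 = 0.933

$0.933 per bushel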